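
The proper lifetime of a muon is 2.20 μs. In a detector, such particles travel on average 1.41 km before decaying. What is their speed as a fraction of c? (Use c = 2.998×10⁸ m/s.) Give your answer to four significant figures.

Let x = d/(cτ) = 1410 m / (2.998×10⁸ m/s × 2.200×10^-6 s) = 2.1378. Since d = βγcτ, x = βγ = β/√(1−β²).
Solving: β² = x²/(1+x²) = 4.57019/5.57019 = 0.820473, so β = 0.9058.

0.9058c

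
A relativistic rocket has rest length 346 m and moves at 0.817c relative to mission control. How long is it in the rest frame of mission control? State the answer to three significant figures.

200 m

Lorentz factor: γ = (1 − 0.667489)^(−1/2) = 1.7342.
Length contraction: L = L₀/γ = 346/1.7342 = 200 m.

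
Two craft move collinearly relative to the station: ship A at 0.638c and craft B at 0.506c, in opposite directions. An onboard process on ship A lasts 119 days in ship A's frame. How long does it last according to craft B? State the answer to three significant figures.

The velocity of ship A relative to craft B is (0.638 + 0.506)c / (1 + 0.638×0.506) = 0.86481c; relative speed 0.86481c.
γ for this relative speed: γ = 1/√(1 − 0.747896) = 1.9916.
Ship A's interval is proper; time dilation gives Δt_B = γΔτ = 1.9916 × 119 days = 237 days.

237 days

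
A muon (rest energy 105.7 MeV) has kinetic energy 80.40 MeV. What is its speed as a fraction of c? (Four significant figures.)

K = (γ−1)mc², so γ = 1 + 80.40/105.7 = 1.7606.
Then v/c = √(1 − γ⁻²) = √(1 − 0.322611) = √0.677389 = 0.8230.

0.8230c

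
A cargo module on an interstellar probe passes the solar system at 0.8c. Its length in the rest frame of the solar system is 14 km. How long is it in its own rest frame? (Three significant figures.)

β² = 0.64, so γ = 1/√0.36 = 1.6667.
Proper length: L₀ = γ·L = 1.6667 × 14 = 23.3 km.

23.3 km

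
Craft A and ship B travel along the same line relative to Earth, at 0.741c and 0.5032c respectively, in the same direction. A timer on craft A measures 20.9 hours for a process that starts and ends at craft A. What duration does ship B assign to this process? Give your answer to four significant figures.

22.59 hours

The velocity of craft A relative to ship B is (0.741 − 0.5032)c / (1 − 0.741×0.5032) = 0.37919c; relative speed 0.37919c.
At |u| = 0.37919c, γ = (1 − 0.143785)^(−1/2) = 1.0807.
Craft A's interval is proper; time dilation gives Δt_B = γΔτ = 1.0807 × 20.9 hours = 22.59 hours.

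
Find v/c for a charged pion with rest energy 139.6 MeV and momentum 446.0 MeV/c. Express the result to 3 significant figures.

βγ = pc/(mc²) = 446.0/139.6 = 3.1948.
Since γ² = 1 + (βγ)² = 11.2067, γ = √11.2067 = 3.34764, and β = (βγ)/γ = 3.1948/3.34764 = 0.954.

0.954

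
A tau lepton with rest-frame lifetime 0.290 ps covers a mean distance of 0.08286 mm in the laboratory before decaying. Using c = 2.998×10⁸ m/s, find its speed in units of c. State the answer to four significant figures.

0.6899c

d = βγcτ ⇒ βγ = d/(cτ) = 8.286×10^-5 m / (8.6942×10^-5 m) = 0.95305.
β = (βγ)/√(1+(βγ)²) = 0.95305/√1.908304 = 0.6899.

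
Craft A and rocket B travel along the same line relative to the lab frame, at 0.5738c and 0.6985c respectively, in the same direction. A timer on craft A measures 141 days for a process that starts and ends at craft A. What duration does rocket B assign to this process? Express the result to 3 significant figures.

144 days

The velocity of craft A relative to rocket B is (0.5738 − 0.6985)c / (1 − 0.5738×0.6985) = −0.20811c; relative speed 0.20811c.
At |u| = 0.20811c, γ = (1 − 0.0433098)^(−1/2) = 1.0224.
Craft A's interval is proper; time dilation gives Δt_B = γΔτ = 1.0224 × 141 days = 144 days.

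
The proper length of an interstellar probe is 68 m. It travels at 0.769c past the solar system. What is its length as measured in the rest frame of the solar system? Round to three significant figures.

With β = 0.769, γ = 1/√(1 − 0.769²) = 1/√0.408639 = 1.5643.
Along the direction of motion the measured length is L₀/γ = 68/1.5643 = 43.5 m.

43.5 m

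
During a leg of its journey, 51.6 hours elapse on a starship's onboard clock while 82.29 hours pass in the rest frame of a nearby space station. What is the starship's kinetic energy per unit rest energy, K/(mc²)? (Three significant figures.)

The time-dilation ratio gives γ = 82.29/51.6 = 1.59477.
Since K = (γ−1)mc², K/(mc²) = 1.59477 − 1 = 0.595.

0.595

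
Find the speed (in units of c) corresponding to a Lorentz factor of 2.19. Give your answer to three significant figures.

0.890c

β = √(1 − 1/γ²) = √(1 − 1/4.7961) = √0.791497 = 0.890.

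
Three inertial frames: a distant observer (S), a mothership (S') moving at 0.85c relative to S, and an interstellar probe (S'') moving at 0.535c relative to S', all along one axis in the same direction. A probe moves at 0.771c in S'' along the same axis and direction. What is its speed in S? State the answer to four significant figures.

0.9937c

First combine the probe and interstellar probe (S''→S'): u₁ = (0.771 + 0.535)/(1 + 0.771×0.535) = 1.306/1.412485 = 0.92461.
Then combine with the mothership (S'→S): u = (0.92461 + 0.85)/(1 + 0.92461×0.85) = 1.77461/1.7859185 = 0.99367.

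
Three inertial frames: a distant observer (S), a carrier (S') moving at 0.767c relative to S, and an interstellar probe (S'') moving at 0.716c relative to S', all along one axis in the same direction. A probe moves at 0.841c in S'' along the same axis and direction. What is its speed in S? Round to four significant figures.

0.9962c

Apply u = (u'+v)/(1+u'v) twice. Probe in the carrier frame: (0.841+0.716)/(1+0.841·0.716) = 1.557/1.602156 = 0.97182c.
That velocity, transformed to the rest frame of a distant observer: (0.97182+0.767)/(1+0.97182·0.767) = 1.73882/1.74538594 = 0.99624c.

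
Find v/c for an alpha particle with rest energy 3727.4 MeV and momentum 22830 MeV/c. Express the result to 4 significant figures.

0.9869

βγ = pc/(mc²) = 22830/3727.4 = 6.1249.
Since γ² = 1 + (βγ)² = 38.5144, γ = √38.5144 = 6.206, and β = (βγ)/γ = 6.1249/6.206 = 0.9869.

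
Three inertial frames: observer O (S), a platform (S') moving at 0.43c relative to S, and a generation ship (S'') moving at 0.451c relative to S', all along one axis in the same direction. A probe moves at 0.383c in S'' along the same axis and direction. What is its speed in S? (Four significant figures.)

0.8739c

First combine the probe and generation ship (S''→S'): u₁ = (0.383 + 0.451)/(1 + 0.383×0.451) = 0.834/1.172733 = 0.71116.
Then combine with the platform (S'→S): u = (0.71116 + 0.43)/(1 + 0.71116×0.43) = 1.14116/1.3057988 = 0.87392.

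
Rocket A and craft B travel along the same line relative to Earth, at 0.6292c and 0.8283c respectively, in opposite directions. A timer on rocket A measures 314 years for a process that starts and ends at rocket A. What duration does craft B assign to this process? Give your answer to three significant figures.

Speed of rocket A in craft B's frame: u = (v_A + v_B)/(1 + v_A v_B/c²) = (0.6292 + 0.8283)/(1 + 0.6292×0.8283) = 1.4575/1.52116636 = 0.95815; |u| = 0.95815c.
At |u| = 0.95815c, γ = (1 − 0.918051)^(−1/2) = 3.4932.
The clock on rocket A records proper time, so craft B measures Δt = γΔτ = 3.4932 × 314 = 1100 years.

1100 years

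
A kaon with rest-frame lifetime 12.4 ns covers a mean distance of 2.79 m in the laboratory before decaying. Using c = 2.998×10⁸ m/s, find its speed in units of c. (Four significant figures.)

0.6003c

Lab distance = (lab lifetime)·v = γτ·βc, so βγ = d/(cτ) = 2.790/(2.998×10⁸ × 1.240×10^-8) = 0.7505.
With βγ = 0.7505: γ² = 1 + (βγ)² = 1.56325, and β = (βγ)/γ = 0.7505/1.2503 = 0.6003.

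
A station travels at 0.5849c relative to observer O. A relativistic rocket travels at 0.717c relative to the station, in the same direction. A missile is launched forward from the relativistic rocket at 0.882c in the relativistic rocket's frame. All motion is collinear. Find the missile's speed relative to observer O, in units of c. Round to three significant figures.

0.995c

Apply u = (u'+v)/(1+u'v) twice. Missile in the station frame: (0.882+0.717)/(1+0.882·0.717) = 1.599/1.632394 = 0.97954c.
That velocity, transformed to the rest frame of observer O: (0.97954+0.5849)/(1+0.97954·0.5849) = 1.56444/1.572932946 = 0.9946c.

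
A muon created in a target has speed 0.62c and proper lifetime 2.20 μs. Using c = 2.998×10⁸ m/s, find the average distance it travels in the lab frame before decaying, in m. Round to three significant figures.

521 m

γ = 1/√(1 − β²) = 1/√(1 − 0.3844) = 1/√0.6156 = 1/0.784602 = 1.2745.
Lab-frame lifetime: Δt = γτ = 1.2745 × 2.20 μs = 2.8039 μs.
Distance: d = vΔt = 0.62 × 2.998×10⁸ m/s × 2.8039×10^-6 s = 521 m.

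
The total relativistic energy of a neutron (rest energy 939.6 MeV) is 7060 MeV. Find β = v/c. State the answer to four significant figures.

γ = E/(mc²) = 7060/939.6 = 7.5138.
β = √(1 − 1/γ²) = √(1 − 0.0177125) = √0.9822875 = 0.9911.

0.9911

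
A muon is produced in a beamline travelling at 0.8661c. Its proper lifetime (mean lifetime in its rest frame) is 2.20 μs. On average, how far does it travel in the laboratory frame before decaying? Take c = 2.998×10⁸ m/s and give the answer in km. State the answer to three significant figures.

1.14 km

Lorentz factor: γ = (1 − 0.75012921)^(−1/2) = 2.0005.
Lab-frame lifetime: Δt = γτ = 2.0005 × 2.20 μs = 4.4011 μs.
Distance: d = vΔt = 0.8661 × 2.998×10⁸ m/s × 4.4011×10^-6 s = 1140 m = 1.14 km.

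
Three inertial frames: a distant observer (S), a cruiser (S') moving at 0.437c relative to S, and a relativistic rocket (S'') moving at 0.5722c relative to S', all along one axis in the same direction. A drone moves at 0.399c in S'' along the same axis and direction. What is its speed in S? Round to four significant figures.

First combine the drone and relativistic rocket (S''→S'): u₁ = (0.399 + 0.5722)/(1 + 0.399×0.5722) = 0.9712/1.2283078 = 0.79068.
Then combine with the cruiser (S'→S): u = (0.79068 + 0.437)/(1 + 0.79068×0.437) = 1.22768/1.34552716 = 0.91242.

0.9124c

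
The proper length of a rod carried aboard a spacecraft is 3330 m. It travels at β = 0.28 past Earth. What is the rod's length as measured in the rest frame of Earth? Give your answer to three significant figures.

3200 m

With β = 0.28, γ = 1/√(1 − 0.28²) = 1/√0.9216 = 1.0417.
Along the direction of motion the measured length is L₀/γ = 3330/1.0417 = 3200 m.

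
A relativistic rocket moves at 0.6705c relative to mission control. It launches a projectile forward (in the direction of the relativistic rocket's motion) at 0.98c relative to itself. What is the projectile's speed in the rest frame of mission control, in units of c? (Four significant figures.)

Relativistic velocity addition: u = (u' + v)/(1 + u'v/c²), with u' = 0.98c and v = 0.6705c.
Numerator: 0.98 + 0.6705 = 1.6505. Denominator: 1 + (0.98)(0.6705) = 1.65709.
u = 1.6505/1.65709 = 0.99602, so the speed is 0.9960c.

0.9960c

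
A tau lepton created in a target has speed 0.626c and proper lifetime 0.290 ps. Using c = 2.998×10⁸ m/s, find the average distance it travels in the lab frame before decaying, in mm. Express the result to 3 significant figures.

0.0698 mm

γ = 1/√(1 − β²) = 1/√(1 − 0.391876) = 1/√0.608124 = 1/0.779823 = 1.2823.
Lab-frame lifetime: Δt = γτ = 1.2823 × 0.290 ps = 0.37187 ps.
Distance: d = vΔt = 0.626 × 2.998×10⁸ m/s × 3.7187×10^-13 s = 6.98×10^-5 m = 0.0698 mm.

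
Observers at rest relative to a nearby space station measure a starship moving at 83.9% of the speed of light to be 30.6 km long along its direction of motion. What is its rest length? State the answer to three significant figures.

56.2 km

γ = 1/√(1 − β²) = 1/√(1 − 0.703921) = 1/√0.296079 = 1/0.544131 = 1.8378.
Proper length: L₀ = γ·L = 1.8378 × 30.6 = 56.2 km.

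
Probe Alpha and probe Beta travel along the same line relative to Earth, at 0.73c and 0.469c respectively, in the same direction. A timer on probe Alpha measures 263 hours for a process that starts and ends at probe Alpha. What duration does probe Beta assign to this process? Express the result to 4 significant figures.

Speed of probe Alpha in probe Beta's frame: u = (v_A − v_B)/(1 − v_A v_B/c²) = (0.73 − 0.469)/(1 − 0.73×0.469) = 0.261/0.65763 = 0.39688; |u| = 0.39688c.
At |u| = 0.39688c, γ = (1 − 0.157514)^(−1/2) = 1.0895.
The clock on probe Alpha records proper time, so probe Beta measures Δt = γΔτ = 1.0895 × 263 = 286.5 hours.

286.5 hours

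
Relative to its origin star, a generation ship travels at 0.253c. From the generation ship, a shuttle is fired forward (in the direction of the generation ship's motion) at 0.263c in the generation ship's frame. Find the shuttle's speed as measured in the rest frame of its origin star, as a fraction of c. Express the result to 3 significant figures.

0.484c

In units of c, u = (u' + v)/(1 + u'v) with u' = 0.263 and v = 0.253.
Numerator: 0.263 + 0.253 = 0.516. Denominator: 1 + (0.263)(0.253) = 1.066539.
u = 0.516/1.066539 = 0.48381, so the speed is 0.484c.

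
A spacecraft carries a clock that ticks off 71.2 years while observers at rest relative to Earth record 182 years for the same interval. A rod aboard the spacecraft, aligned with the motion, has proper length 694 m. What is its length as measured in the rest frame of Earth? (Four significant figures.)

γ = Δt/Δτ = 182/71.2 = 2.55618.
L = L₀/γ = 694/2.55618 = 271.5 m.

271.5 m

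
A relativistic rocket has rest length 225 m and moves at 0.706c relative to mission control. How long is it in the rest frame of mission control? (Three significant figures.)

γ = 1/√(1 − β²) = 1/√(1 − 0.498436) = 1/√0.501564 = 1/0.708212 = 1.412.
Length contraction: L = L₀/γ = 225/1.412 = 159 m.

159 m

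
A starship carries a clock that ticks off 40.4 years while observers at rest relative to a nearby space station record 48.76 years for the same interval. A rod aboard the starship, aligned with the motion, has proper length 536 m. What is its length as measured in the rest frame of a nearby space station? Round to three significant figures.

γ = Δt/Δτ = 48.76/40.4 = 1.20693.
L = L₀/γ = 536/1.20693 = 444 m.

444 m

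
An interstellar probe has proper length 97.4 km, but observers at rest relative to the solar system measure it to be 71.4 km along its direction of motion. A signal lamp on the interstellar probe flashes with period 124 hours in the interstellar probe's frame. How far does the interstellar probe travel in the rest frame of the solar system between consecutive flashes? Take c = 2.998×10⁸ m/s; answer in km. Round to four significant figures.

1.242×10^11 km

Length contraction gives γ = L₀/L = 97.4/71.4 = 1.36415.
β = √(1 − 1/γ²) = 0.68017. Lab-frame period = γτ = 1.36415×124 hours = 169.15 hours. Distance = βc × γτ = 0.68017 × 2.998×10⁸ m/s × 608940 s = 1.2417×10^14 m = 1.242×10^11 km.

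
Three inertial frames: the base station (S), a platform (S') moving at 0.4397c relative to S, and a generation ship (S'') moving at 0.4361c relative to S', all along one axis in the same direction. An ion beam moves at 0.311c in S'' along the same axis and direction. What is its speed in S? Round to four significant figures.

0.8513c

Compose velocities in two stages. Stage 1 (into S'): u₁ = (0.311+0.4361)/(1+0.311×0.4361) = 0.65787.
Stage 2 (into S): u = (0.65787+0.4397)/(1+0.65787×0.4397) = 0.85131, so the speed is 0.8513c.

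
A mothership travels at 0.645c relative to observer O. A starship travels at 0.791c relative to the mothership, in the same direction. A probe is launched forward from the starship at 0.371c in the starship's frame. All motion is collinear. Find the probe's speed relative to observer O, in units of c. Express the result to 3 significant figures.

Compose velocities in two stages. Stage 1 (into S'): u₁ = (0.371+0.791)/(1+0.371×0.791) = 0.89836.
Stage 2 (into S): u = (0.89836+0.645)/(1+0.89836×0.645) = 0.97716, so the speed is 0.977c.

0.977c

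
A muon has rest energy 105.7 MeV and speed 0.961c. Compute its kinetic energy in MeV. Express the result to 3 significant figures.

277 MeV

Lorentz factor: γ = (1 − 0.923521)^(−1/2) = 3.616.
Kinetic energy: K = (γ − 1)mc² = (3.616 − 1) × 105.7 MeV = 2.616 × 105.7 = 277 MeV.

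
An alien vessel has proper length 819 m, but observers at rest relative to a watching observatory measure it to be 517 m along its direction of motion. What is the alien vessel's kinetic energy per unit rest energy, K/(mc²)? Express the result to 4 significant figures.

0.5841

From L = L₀/γ: γ = 819/517 = 1.58414.
Since K = (γ−1)mc², K/(mc²) = 1.58414 − 1 = 0.5841.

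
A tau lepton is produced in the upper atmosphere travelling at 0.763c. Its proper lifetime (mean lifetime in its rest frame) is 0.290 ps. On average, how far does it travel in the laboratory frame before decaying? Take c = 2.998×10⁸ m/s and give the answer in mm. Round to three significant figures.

0.103 mm

With β = 0.763, γ = 1/√(1 − 0.763²) = 1/√0.417831 = 1.547.
Lab-frame lifetime: Δt = γτ = 1.547 × 0.290 ps = 0.44863 ps.
Distance: d = vΔt = 0.763 × 2.998×10⁸ m/s × 4.4863×10^-13 s = 1.03×10^-4 m = 0.103 mm.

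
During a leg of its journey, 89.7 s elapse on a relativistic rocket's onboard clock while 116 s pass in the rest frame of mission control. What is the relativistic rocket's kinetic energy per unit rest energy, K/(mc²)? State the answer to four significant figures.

0.2932

From Δt = γΔτ: γ = 116/89.7 = 1.2932.
K/(mc²) = γ − 1 = 1.2932 − 1 = 0.2932.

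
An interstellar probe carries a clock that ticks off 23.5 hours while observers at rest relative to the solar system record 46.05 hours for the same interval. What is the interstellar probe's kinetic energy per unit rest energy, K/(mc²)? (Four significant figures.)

0.9596

From Δt = γΔτ: γ = 46.05/23.5 = 1.95957.
K/(mc²) = γ − 1 = 1.95957 − 1 = 0.9596.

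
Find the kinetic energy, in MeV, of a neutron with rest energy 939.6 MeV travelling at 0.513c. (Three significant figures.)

155 MeV

Lorentz factor: γ = (1 − 0.263169)^(−1/2) = 1.16497.
Kinetic energy: K = (γ − 1)mc² = (1.16497 − 1) × 939.6 MeV = 0.16497 × 939.6 = 155 MeV.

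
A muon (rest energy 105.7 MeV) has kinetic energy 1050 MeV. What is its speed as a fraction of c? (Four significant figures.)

0.9958c

K = (γ−1)mc², so γ = 1 + 1050/105.7 = 10.934.
Then v/c = √(1 − γ⁻²) = √(1 − 0.00836454) = √0.99163546 = 0.9958.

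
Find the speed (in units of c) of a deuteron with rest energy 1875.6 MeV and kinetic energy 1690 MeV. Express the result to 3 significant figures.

γ = 1 + K/(mc²) = 1 + 1690/1875.6 = 1.901.
β = √(1 − 1/γ²) = √(1 − 0.276717) = √0.723283 = 0.850.

0.850c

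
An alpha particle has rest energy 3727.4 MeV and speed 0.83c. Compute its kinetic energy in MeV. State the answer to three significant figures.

2960 MeV

Lorentz factor: γ = (1 − 0.6889)^(−1/2) = 1.79287.
Kinetic energy: K = (γ − 1)mc² = (1.79287 − 1) × 3727.4 MeV = 0.79287 × 3727.4 = 2960 MeV.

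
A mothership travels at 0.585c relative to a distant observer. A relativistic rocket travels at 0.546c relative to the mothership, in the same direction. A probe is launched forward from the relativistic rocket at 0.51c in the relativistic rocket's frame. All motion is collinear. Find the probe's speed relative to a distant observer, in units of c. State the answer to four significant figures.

0.9513c

Apply u = (u'+v)/(1+u'v) twice. Probe in the mothership frame: (0.51+0.546)/(1+0.51·0.546) = 1.056/1.27846 = 0.82599c.
That velocity, transformed to the rest frame of a distant observer: (0.82599+0.585)/(1+0.82599·0.585) = 1.41099/1.48320415 = 0.95131c.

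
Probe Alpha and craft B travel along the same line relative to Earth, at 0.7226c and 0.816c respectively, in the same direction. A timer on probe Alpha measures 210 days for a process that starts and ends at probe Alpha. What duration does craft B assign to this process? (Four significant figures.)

215.7 days

The velocity of probe Alpha relative to craft B is (0.7226 − 0.816)c / (1 − 0.7226×0.816) = −0.22761c; relative speed 0.22761c.
At |u| = 0.22761c, γ = (1 − 0.0518063)^(−1/2) = 1.027.
The clock on probe Alpha records proper time, so craft B measures Δt = γΔτ = 1.027 × 210 = 215.7 days.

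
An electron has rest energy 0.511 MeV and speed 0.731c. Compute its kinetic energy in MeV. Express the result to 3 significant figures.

β² = 0.534361, so γ = 1/√0.465639 = 1.46546.
Kinetic energy: K = (γ − 1)mc² = (1.46546 − 1) × 0.511 MeV = 0.46546 × 0.511 = 0.238 MeV.

0.238 MeV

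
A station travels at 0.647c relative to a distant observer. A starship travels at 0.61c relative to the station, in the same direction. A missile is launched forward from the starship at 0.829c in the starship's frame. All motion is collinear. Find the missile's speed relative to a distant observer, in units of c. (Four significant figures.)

Apply u = (u'+v)/(1+u'v) twice. Missile in the station frame: (0.829+0.61)/(1+0.829·0.61) = 1.439/1.50569 = 0.95571c.
That velocity, transformed to the rest frame of a distant observer: (0.95571+0.647)/(1+0.95571·0.647) = 1.60271/1.61834437 = 0.99034c.

0.9903c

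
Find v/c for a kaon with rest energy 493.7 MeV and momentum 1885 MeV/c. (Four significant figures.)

0.9674

pc/(mc²) = 1885/493.7 = 3.8181 = βγ = β/√(1−β²).
So β² = x²/(1 + x²) with x = 3.8181: x² = 14.5779, β² = 14.5779/15.5779 = 0.935806, β = 0.9674.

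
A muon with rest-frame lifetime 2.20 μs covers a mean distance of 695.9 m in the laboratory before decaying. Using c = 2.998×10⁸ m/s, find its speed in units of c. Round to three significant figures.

Let x = d/(cτ) = 695.9 m / (2.998×10⁸ m/s × 2.200×10^-6 s) = 1.0551. Since d = βγcτ, x = βγ = β/√(1−β²).
Solving: β² = x²/(1+x²) = 1.11324/2.11324 = 0.526793, so β = 0.726.

0.726c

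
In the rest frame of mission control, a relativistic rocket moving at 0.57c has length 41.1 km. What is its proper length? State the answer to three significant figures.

50.0 km

With β = 0.57, γ = 1/√(1 − 0.57²) = 1/√0.6751 = 1.2171.
Proper length: L₀ = γ·L = 1.2171 × 41.1 = 50.0 km.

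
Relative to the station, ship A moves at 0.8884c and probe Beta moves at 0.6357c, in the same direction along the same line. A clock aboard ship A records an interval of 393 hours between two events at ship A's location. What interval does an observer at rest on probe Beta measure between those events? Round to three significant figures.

483 hours

Speed of ship A in probe Beta's frame: u = (v_A − v_B)/(1 − v_A v_B/c²) = (0.8884 − 0.6357)/(1 − 0.8884×0.6357) = 0.2527/0.43524412 = 0.58059; |u| = 0.58059c.
At |u| = 0.58059c, γ = (1 − 0.337085)^(−1/2) = 1.2282.
The clock on ship A records proper time, so probe Beta measures Δt = γΔτ = 1.2282 × 393 = 483 hours.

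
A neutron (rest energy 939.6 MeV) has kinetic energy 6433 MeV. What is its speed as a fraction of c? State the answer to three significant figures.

γ = 1 + K/(mc²) = 1 + 6433/939.6 = 7.8465.
β = √(1 − 1/γ²) = √(1 − 0.0162423) = √0.9837577 = 0.992.

0.992c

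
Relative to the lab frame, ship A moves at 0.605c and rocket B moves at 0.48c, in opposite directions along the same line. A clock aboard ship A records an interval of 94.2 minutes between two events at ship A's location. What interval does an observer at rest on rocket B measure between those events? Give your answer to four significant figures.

174.0 minutes

Speed of ship A in rocket B's frame: u = (v_A + v_B)/(1 + v_A v_B/c²) = (0.605 + 0.48)/(1 + 0.605×0.48) = 1.085/1.2904 = 0.84082; |u| = 0.84082c.
γ for this relative speed: γ = 1/√(1 − 0.706978) = 1.8474.
The clock on ship A records proper time, so rocket B measures Δt = γΔτ = 1.8474 × 94.2 = 174.0 minutes.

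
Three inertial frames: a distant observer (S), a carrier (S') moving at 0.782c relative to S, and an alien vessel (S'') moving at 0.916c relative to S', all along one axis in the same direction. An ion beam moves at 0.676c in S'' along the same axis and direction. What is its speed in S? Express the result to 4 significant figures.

0.9979c

Apply u = (u'+v)/(1+u'v) twice. Ion beam in the carrier frame: (0.676+0.916)/(1+0.676·0.916) = 1.592/1.619216 = 0.98319c.
That velocity, transformed to the rest frame of a distant observer: (0.98319+0.782)/(1+0.98319·0.782) = 1.76519/1.76885458 = 0.99793c.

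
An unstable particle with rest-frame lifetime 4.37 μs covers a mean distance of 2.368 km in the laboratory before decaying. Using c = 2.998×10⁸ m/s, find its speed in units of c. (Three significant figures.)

Let x = d/(cτ) = 2368 m / (2.998×10⁸ m/s × 4.370×10^-6 s) = 1.8075. Since d = βγcτ, x = βγ = β/√(1−β²).
Solving: β² = x²/(1+x²) = 3.26706/4.26706 = 0.765647, so β = 0.875.

0.875c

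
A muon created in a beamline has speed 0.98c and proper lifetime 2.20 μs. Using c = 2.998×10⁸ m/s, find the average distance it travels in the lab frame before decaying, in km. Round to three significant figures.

3.25 km

γ = 1/√(1 − β²) = 1/√(1 − 0.9604) = 1/√0.0396 = 1/0.198997 = 5.0252.
Lab-frame lifetime: Δt = γτ = 5.0252 × 2.20 μs = 11.055 μs.
Distance: d = vΔt = 0.98 × 2.998×10⁸ m/s × 1.1055×10^-5 s = 3250 m = 3.25 km.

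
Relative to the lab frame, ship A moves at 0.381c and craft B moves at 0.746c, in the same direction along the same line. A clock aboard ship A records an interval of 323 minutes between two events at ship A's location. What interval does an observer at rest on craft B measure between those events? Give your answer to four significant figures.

375.5 minutes

Transform ship A's velocity into craft B's frame: (0.381 − 0.746)/(1 − 0.381·0.746) = −0.365/0.715774, so the relative speed is 0.50994c.
γ for this relative speed: γ = 1/√(1 − 0.260039) = 1.1625.
The clock on ship A records proper time, so craft B measures Δt = γΔτ = 1.1625 × 323 = 375.5 minutes.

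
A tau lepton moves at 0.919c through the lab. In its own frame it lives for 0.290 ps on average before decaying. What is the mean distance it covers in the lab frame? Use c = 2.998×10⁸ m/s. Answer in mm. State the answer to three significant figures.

γ = 1/√(1 − β²) = 1/√(1 − 0.844561) = 1/√0.155439 = 1/0.394258 = 2.5364.
Lab-frame lifetime: Δt = γτ = 2.5364 × 0.290 ps = 0.73556 ps.
Distance: d = vΔt = 0.919 × 2.998×10⁸ m/s × 7.3556×10^-13 s = 2.03×10^-4 m = 0.203 mm.

0.203 mm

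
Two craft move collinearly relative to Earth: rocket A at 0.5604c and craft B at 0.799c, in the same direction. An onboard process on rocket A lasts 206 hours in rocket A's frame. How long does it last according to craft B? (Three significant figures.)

Speed of rocket A in craft B's frame: u = (v_A − v_B)/(1 − v_A v_B/c²) = (0.5604 − 0.799)/(1 − 0.5604×0.799) = −0.2386/0.5522404 = −0.43206; |u| = 0.43206c.
γ for this relative speed: γ = 1/√(1 − 0.186676) = 1.1088.
Rocket A's interval is proper; time dilation gives Δt_B = γΔτ = 1.1088 × 206 hours = 228 hours.

228 hours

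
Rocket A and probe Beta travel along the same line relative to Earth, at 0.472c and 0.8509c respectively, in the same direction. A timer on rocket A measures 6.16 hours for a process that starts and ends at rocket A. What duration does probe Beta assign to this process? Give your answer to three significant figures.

The velocity of rocket A relative to probe Beta is (0.472 − 0.8509)c / (1 − 0.472×0.8509) = −0.63321c; relative speed 0.63321c.
At |u| = 0.63321c, γ = (1 − 0.400955)^(−1/2) = 1.292.
Rocket A's interval is proper; time dilation gives Δt_B = γΔτ = 1.292 × 6.16 hours = 7.96 hours.

7.96 hours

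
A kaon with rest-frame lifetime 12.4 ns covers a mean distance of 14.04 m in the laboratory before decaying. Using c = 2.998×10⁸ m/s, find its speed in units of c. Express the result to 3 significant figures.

Lab distance = (lab lifetime)·v = γτ·βc, so βγ = d/(cτ) = 14.04/(2.998×10⁸ × 1.240×10^-8) = 3.7767.
With βγ = 3.7767: γ² = 1 + (βγ)² = 15.2635, and β = (βγ)/γ = 3.7767/3.90685 = 0.967.

0.967c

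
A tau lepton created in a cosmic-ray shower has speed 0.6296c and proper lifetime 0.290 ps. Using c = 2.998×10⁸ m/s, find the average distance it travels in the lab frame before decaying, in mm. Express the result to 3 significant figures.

0.0705 mm

γ = 1/√(1 − β²) = 1/√(1 − 0.39639616) = 1/√0.60360384 = 1/0.776919 = 1.2871.
Lab-frame lifetime: Δt = γτ = 1.2871 × 0.290 ps = 0.37326 ps.
Distance: d = vΔt = 0.6296 × 2.998×10⁸ m/s × 3.7326×10^-13 s = 7.05×10^-5 m = 0.0705 mm.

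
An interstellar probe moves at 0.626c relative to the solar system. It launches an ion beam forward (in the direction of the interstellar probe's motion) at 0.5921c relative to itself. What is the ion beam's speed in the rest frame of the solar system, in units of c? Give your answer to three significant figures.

In units of c, u = (u' + v)/(1 + u'v) with u' = 0.5921 and v = 0.626.
Numerator: 0.5921 + 0.626 = 1.2181. Denominator: 1 + (0.5921)(0.626) = 1.3706546.
u = 1.2181/1.3706546 = 0.8887, so the speed is 0.889c.

0.889c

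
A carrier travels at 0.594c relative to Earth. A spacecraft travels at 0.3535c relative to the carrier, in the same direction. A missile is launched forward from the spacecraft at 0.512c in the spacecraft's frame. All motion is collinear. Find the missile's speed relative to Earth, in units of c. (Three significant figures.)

First combine the missile and spacecraft (S''→S'): u₁ = (0.512 + 0.3535)/(1 + 0.512×0.3535) = 0.8655/1.180992 = 0.73286.
Then combine with the carrier (S'→S): u = (0.73286 + 0.594)/(1 + 0.73286×0.594) = 1.32686/1.43531884 = 0.92444.

0.924c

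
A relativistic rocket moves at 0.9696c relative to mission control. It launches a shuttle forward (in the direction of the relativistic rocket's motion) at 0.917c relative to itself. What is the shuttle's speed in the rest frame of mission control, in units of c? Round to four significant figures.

0.9987c

In units of c, u = (u' + v)/(1 + u'v) with u' = 0.917 and v = 0.9696.
Numerator: 0.917 + 0.9696 = 1.8866. Denominator: 1 + (0.917)(0.9696) = 1.8891232.
u = 1.8866/1.8891232 = 0.99866, so the speed is 0.9987c.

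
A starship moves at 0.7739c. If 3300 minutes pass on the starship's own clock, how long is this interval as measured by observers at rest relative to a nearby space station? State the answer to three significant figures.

γ = 1/√(1 − β²) = 1/√(1 − 0.59892121) = 1/√0.40107879 = 1/0.633308 = 1.579.
The onboard clock measures proper time, so the interval in the rest frame of a nearby space station is dilated: Δt = γ·Δτ = 1.579 × 3300 minutes = 5210 minutes.

5210 minutes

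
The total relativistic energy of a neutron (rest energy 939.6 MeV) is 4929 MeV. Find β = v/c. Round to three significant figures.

Total energy E = γmc² gives γ = 4929/939.6 = 5.2458.
Hence β = √(1 − 1/γ²) = √(1 − 0.0363393) = √0.9636607 = 0.982.

0.982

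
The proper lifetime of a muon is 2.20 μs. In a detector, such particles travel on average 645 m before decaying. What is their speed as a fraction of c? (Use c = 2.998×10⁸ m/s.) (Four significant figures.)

Let x = d/(cτ) = 645.0 m / (2.998×10⁸ m/s × 2.200×10^-6 s) = 0.97792. Since d = βγcτ, x = βγ = β/√(1−β²).
Solving: β² = x²/(1+x²) = 0.956328/1.956328 = 0.488838, so β = 0.6992.

0.6992c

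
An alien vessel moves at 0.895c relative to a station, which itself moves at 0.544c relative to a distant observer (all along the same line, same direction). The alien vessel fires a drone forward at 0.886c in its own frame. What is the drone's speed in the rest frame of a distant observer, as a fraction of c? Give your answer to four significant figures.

0.9980c

Apply u = (u'+v)/(1+u'v) twice. Drone in the station frame: (0.886+0.895)/(1+0.886·0.895) = 1.781/1.79297 = 0.99332c.
That velocity, transformed to the rest frame of a distant observer: (0.99332+0.544)/(1+0.99332·0.544) = 1.53732/1.54036608 = 0.99802c.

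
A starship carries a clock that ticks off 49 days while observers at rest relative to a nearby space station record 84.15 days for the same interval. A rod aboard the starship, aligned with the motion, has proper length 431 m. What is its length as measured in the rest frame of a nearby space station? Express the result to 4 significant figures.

251.0 m

From Δt = γΔτ: γ = 84.15/49 = 1.71735.
L = L₀/γ = 431/1.71735 = 251.0 m.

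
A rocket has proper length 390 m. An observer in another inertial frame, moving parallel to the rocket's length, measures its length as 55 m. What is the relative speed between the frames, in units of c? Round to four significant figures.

0.9900c

Length contraction gives γ = L₀/L = 390/55 = 7.0909.
β = √(1 − 1/γ²) = √0.980112 = 0.9900.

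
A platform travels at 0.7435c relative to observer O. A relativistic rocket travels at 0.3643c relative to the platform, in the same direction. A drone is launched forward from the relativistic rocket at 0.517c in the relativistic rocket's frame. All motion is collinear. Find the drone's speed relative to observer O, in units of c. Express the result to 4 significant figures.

0.9573c

Apply u = (u'+v)/(1+u'v) twice. Drone in the platform frame: (0.517+0.3643)/(1+0.517·0.3643) = 0.8813/1.1883431 = 0.74162c.
That velocity, transformed to the rest frame of observer O: (0.74162+0.7435)/(1+0.74162·0.7435) = 1.48512/1.55139447 = 0.95728c.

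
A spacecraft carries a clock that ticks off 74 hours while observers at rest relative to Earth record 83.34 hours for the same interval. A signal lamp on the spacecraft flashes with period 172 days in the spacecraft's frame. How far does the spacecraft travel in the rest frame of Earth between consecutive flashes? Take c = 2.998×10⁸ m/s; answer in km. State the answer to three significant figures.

The time-dilation ratio gives γ = 83.34/74 = 1.12622.
β = √(1 − 1/γ²) = 0.45999. Lab-frame period = γτ = 1.12622×172 days = 193.71 days. Distance = βc × γτ = 0.45999 × 2.998×10⁸ m/s × 16736544 s = 2.3081×10^15 m = 2.31×10^12 km.

2.31×10^12 km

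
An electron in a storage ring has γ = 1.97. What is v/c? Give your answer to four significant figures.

β = √(1 − 1/γ²) = √(1 − 1/3.8809) = √0.742328 = 0.8616.

0.8616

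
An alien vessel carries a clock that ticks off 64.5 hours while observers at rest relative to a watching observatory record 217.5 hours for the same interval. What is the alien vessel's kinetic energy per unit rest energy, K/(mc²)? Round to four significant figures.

The time-dilation ratio gives γ = 217.5/64.5 = 3.37209.
K/(mc²) = γ − 1 = 3.37209 − 1 = 2.372.

2.372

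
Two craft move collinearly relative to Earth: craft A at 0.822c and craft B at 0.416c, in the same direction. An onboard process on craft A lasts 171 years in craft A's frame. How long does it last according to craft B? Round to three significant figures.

217 years

Transform craft A's velocity into craft B's frame: (0.822 − 0.416)/(1 − 0.822·0.416) = 0.406/0.658048, so the relative speed is 0.61698c.
At |u| = 0.61698c, γ = (1 − 0.380664)^(−1/2) = 1.2707.
The clock on craft A records proper time, so craft B measures Δt = γΔτ = 1.2707 × 171 = 217 years.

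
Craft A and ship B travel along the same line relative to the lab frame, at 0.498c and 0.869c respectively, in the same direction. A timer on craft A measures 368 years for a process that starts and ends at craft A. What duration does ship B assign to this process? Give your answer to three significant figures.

486 years

The velocity of craft A relative to ship B is (0.498 − 0.869)c / (1 − 0.498×0.869) = −0.65405c; relative speed 0.65405c.
At |u| = 0.65405c, γ = (1 − 0.427781)^(−1/2) = 1.322.
The clock on craft A records proper time, so ship B measures Δt = γΔτ = 1.322 × 368 = 486 years.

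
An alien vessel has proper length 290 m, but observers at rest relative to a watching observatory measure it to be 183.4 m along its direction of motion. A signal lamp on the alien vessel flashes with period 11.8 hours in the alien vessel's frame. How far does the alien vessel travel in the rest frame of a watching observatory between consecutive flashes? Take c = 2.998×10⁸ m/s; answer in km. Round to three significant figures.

γ = L₀/L = 290/183.4 = 1.58124.
β = √(1 − 1/γ²) = 0.77463. Lab-frame period = γτ = 1.58124×11.8 hours = 18.659 hours. Distance = βc × γτ = 0.77463 × 2.998×10⁸ m/s × 67172.4 s = 1.5600×10^13 m = 1.56×10^10 km.

1.56×10^10 km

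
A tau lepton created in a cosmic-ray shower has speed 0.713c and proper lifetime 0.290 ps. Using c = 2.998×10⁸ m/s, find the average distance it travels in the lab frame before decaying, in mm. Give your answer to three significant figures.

0.0884 mm

With β = 0.713, γ = 1/√(1 − 0.713²) = 1/√0.491631 = 1.4262.
Lab-frame lifetime: Δt = γτ = 1.4262 × 0.290 ps = 0.4136 ps.
Distance: d = vΔt = 0.713 × 2.998×10⁸ m/s × 4.1360×10^-13 s = 8.84×10^-5 m = 0.0884 mm.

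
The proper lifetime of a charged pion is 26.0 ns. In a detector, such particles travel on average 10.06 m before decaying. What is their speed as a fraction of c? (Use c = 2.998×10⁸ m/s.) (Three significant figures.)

0.790c

Let x = d/(cτ) = 10.06 m / (2.998×10⁸ m/s × 2.600×10^-8 s) = 1.2906. Since d = βγcτ, x = βγ = β/√(1−β²).
Solving: β² = x²/(1+x²) = 1.66565/2.66565 = 0.624857, so β = 0.790.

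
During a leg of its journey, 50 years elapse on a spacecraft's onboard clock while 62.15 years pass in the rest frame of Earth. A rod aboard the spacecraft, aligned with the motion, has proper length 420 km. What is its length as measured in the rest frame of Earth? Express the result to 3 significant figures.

338 km

From Δt = γΔτ: γ = 62.15/50 = 1.243.
L = L₀/γ = 420/1.243 = 338 km.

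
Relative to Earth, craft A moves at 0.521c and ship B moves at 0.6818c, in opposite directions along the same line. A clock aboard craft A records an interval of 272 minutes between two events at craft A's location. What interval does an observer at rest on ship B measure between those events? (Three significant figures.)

590 minutes

The velocity of craft A relative to ship B is (0.521 + 0.6818)c / (1 + 0.521×0.6818) = 0.88753c; relative speed 0.88753c.
At |u| = 0.88753c, γ = (1 − 0.78771)^(−1/2) = 2.1704.
Craft A's interval is proper; time dilation gives Δt_B = γΔτ = 2.1704 × 272 minutes = 590 minutes.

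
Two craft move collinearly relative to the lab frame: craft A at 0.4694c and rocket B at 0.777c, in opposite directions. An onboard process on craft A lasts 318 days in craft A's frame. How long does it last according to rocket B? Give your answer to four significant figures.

Transform craft A's velocity into rocket B's frame: (0.4694 + 0.777)/(1 + 0.4694·0.777) = 1.2464/1.3647238, so the relative speed is 0.9133c.
At |u| = 0.9133c, γ = (1 − 0.834117)^(−1/2) = 2.4553.
Craft A's interval is proper; time dilation gives Δt_B = γΔτ = 2.4553 × 318 days = 780.8 days.

780.8 days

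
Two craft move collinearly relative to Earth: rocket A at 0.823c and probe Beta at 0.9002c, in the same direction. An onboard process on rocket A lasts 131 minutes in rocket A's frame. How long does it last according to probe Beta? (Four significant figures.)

Transform rocket A's velocity into probe Beta's frame: (0.823 − 0.9002)/(1 − 0.823·0.9002) = −0.0772/0.2591354, so the relative speed is 0.29791c.
At |u| = 0.29791c, γ = (1 − 0.0887504)^(−1/2) = 1.0476.
Rocket A's interval is proper; time dilation gives Δt_B = γΔτ = 1.0476 × 131 minutes = 137.2 minutes.

137.2 minutes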